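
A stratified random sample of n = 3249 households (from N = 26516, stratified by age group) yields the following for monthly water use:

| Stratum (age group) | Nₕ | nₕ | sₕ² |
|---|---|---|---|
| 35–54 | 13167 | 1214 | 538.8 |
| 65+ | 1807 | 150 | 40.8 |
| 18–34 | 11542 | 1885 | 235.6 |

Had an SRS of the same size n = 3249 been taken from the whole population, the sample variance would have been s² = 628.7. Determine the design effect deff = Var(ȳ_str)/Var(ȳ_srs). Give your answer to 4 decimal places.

0.7086

Var(ȳ_str) = Σ Wₕ²(1−fₕ)sₕ²/nₕ with Wₕ = Nₕ/26516:
  35–54: (13167/26516)²·(1−1214/13167)·538.8/1214 = 0.099347429
  65+: (1807/26516)²·(1−150/1807)·40.8/150 = 0.0011583333
  18–34: (11542/26516)²·(1−1885/11542)·235.6/1885 = 0.019813957
  → Var(ȳ_str) = 0.12031972.
Var(ȳ_srs) = (1 − 3249/26516)·628.7/3249 = 0.16979548.
deff = 0.12031972 / 0.16979548 = 0.7086.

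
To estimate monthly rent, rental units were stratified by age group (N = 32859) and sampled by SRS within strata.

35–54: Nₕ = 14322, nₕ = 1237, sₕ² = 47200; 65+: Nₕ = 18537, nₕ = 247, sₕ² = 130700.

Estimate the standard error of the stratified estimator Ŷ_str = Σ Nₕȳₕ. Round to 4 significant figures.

431900

Var(Ŷ_str) = Σₕ Nₕ²(1 − fₕ)sₕ²/nₕ.
35–54: 14322²·(1 − 1237/14322)·47200/1237 = 7.1507187 × 10^9.
65+: 18537²·(1 − 247/18537)·130700/247 = 1.7940386 × 10^11.
Sum = 1.8655458 × 10^11.
SE = √(1.8655458 × 10^11) = 431900.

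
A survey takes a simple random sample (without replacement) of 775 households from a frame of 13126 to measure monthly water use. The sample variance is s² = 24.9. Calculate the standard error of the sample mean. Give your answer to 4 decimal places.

Under SRS without replacement, Var(ȳ) = (1 − f)·s²/n with f = n/N = 775/13126 = 0.05904312.
Var(ȳ) = (1 − 0.05904312)·24.9/775 = 0.94095688·0.032129032 = 0.030232034.
SE(ȳ) = √(0.030232034) = 0.1739.

0.1739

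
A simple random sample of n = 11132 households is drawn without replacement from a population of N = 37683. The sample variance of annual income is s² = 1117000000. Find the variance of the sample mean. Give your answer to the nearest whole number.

Under SRS without replacement, Var(ȳ) = (1 − f)·s²/n with f = n/N = 11132/37683 = 0.29541172.
Var(ȳ) = (1 − 0.29541172)·1117000000/11132 = 0.70458828·100341.36 = 70699.345.

70699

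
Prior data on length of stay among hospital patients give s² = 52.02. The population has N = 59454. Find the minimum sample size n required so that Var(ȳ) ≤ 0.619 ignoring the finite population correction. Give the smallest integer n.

85

Without fpc, n₀ = s²/D = 52.02/0.619 = 84.0388.
Rounding up, n = 85.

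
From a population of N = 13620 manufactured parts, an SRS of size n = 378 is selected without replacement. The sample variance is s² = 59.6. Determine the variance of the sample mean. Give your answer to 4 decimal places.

0.1533

Under SRS without replacement, Var(ȳ) = (1 − f)·s²/n with f = n/N = 378/13620 = 0.02775330.
Var(ȳ) = (1 − 0.02775330)·59.6/378 = 0.97224670·0.15767196 = 0.15329604.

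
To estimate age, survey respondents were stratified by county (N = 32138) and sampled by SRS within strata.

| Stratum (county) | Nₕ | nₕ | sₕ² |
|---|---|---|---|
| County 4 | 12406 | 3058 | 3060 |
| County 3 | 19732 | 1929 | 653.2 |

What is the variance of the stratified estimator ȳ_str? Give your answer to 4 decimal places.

Var(ȳ_str) = Σₕ Wₕ²(1 − fₕ)sₕ²/nₕ with Wₕ = Nₕ/N, N = 32138.
County 4: Wₕ = 0.38602278; term = 0.38602278²·(1 − 0.24649363)·3060/3058 = 0.11235612.
County 3: Wₕ = 0.61397722; term = 0.61397722²·(1 − 0.09775998)·653.2/1929 = 0.11517031.
Sum = 0.22752643.

0.2275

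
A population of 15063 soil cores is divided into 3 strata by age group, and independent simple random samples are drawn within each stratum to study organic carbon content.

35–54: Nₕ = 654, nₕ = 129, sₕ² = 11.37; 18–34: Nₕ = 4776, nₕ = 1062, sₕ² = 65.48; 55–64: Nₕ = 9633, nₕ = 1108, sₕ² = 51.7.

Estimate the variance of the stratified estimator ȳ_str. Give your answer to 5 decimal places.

0.02184

Var(ȳ_str) = Σₕ Wₕ²(1 − fₕ)sₕ²/nₕ with Wₕ = Nₕ/N, N = 15063.
35–54: Wₕ = 0.04341765; term = 0.04341765²·(1 − 0.19724771)·11.37/129 = 1.333782 × 10^-4.
18–34: Wₕ = 0.31706831; term = 0.31706831²·(1 − 0.22236181)·65.48/1062 = 0.0048202262.
55–64: Wₕ = 0.63951404; term = 0.63951404²·(1 − 0.11502128)·51.7/1108 = 0.016888216.
Sum = 0.02184182.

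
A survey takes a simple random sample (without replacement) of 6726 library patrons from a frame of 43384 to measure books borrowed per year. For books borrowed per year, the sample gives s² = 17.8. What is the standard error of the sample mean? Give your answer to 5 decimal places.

Under SRS without replacement, Var(ȳ) = (1 − f)·s²/n with f = n/N = 6726/43384 = 0.15503411.
Var(ȳ) = (1 − 0.15503411)·17.8/6726 = 0.84496589·0.0026464466 = 0.0022361571.
SE(ȳ) = √(0.0022361571) = 0.04729.

0.04729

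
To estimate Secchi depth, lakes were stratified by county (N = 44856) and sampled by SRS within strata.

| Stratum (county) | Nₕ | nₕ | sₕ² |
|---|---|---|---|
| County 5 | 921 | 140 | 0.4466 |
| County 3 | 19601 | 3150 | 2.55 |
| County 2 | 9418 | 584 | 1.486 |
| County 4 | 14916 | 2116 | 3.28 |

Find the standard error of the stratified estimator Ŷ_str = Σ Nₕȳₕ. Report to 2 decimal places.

878.06

Var(Ŷ_str) = Σₕ Nₕ²(1 − fₕ)sₕ²/nₕ.
County 5: 921²·(1 − 140/921)·0.4466/140 = 2294.5702.
County 3: 19601²·(1 − 3150/19601)·2.55/3150 = 261035.85.
County 2: 9418²·(1 − 584/9418)·1.486/584 = 211700.58.
County 4: 14916²·(1 − 2116/14916)·3.28/2116 = 295951.49.
Sum = 770982.49.
SE = √(770982.49) = 878.06.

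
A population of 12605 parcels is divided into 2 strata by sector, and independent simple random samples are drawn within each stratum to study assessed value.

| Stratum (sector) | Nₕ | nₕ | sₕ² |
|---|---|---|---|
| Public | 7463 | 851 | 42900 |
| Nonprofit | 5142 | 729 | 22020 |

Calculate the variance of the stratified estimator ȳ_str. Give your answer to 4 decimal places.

Var(ȳ_str) = Σₕ Wₕ²(1 − fₕ)sₕ²/nₕ with Wₕ = Nₕ/N, N = 12605.
Public: Wₕ = 0.59206664; term = 0.59206664²·(1 − 0.11402921)·42900/851 = 15.656271.
Nonprofit: Wₕ = 0.40793336; term = 0.40793336²·(1 − 0.14177363)·22020/729 = 4.3139001.
Sum = 19.970171.

19.9702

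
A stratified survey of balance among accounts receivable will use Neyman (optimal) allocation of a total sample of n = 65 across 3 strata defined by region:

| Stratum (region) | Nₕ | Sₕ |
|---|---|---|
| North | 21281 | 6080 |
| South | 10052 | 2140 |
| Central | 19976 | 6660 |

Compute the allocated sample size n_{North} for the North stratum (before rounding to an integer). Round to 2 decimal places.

29.62

Neyman allocation: nₕ = n·NₕSₕ / Σⱼ NⱼSⱼ.
Σ NⱼSⱼ = 21281·6080 + 10052·2140 + 19976·6660 = 2.8393992 × 10^8.
n_{North} = 65·21281·6080 / (2.8393992 × 10^8) = 29.62.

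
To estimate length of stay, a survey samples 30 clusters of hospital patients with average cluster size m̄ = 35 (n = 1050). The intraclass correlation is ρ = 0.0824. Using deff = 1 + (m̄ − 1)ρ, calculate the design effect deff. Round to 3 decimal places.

3.802

deff = 1 + (35 − 1)·0.0824 = 1 + 2.8016 = 3.8016.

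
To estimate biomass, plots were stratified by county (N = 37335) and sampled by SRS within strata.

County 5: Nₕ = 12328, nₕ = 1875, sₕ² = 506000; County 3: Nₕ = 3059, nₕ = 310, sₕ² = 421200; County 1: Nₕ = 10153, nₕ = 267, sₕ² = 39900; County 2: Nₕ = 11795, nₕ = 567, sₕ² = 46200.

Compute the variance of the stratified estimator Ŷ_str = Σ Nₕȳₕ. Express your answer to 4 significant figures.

Var(Ŷ_str) = Σₕ Nₕ²(1 − fₕ)sₕ²/nₕ.
County 5: 12328²·(1 − 1875/12328)·506000/1875 = 3.4776256 × 10^10.
County 3: 3059²·(1 − 310/3059)·421200/310 = 1.1425649 × 10^10.
County 1: 10153²·(1 − 267/10153)·39900/267 = 1.4999495 × 10^10.
County 2: 11795²·(1 − 567/11795)·46200/567 = 1.079094 × 10^10.
Sum = 7.199234 × 10^10.

7.199 × 10^10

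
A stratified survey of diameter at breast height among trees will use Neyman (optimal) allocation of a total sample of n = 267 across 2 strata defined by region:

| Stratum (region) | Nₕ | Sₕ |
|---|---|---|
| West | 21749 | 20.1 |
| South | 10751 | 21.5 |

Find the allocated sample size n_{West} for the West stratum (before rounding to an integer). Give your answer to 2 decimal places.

174.65

Neyman allocation: nₕ = n·NₕSₕ / Σⱼ NⱼSⱼ.
Σ NⱼSⱼ = 21749·20.1 + 10751·21.5 = 668301.4.
n_{West} = 267·21749·20.1 / 668301.4 = 174.65.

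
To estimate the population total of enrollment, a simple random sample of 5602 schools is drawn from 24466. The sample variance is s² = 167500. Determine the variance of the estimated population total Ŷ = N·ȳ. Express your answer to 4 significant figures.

1.380 × 10^10

Var(Ŷ) = N²·Var(ȳ) = N²·(1 − n/N)·s²/n.
f = 5602/24466 = 0.22897082; Var(ȳ) = 0.77102918·167500/5602 = 23.0538.
Var(Ŷ) = 24466² · 23.0538 = 1.3799662 × 10^10.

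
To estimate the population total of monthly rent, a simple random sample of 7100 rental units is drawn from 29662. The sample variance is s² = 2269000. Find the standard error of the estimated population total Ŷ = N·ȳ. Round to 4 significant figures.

462500

Var(Ŷ) = N²·Var(ȳ) = N²·(1 − n/N)·s²/n.
f = 7100/29662 = 0.23936350; Var(ȳ) = 0.76063650·2269000/7100 = 243.08229.
Var(Ŷ) = 29662² · 243.08229 = 2.1387212 × 10^11.
SE(Ŷ) = √(2.1387212 × 10^11) = 462500.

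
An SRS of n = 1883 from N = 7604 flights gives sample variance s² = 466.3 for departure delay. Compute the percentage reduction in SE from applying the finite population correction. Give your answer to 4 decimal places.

f = n/N = 1883/7604 = 0.24763282.
SE_no-fpc = √(s²/n) = 0.49763114; SE_fpc = √((1−f)s²/n) = 0.43164078.
Ratio = √(1−f) = 0.86739102. Reduction = 100·(1 − 0.86739102) = 13.2609%.

13.2609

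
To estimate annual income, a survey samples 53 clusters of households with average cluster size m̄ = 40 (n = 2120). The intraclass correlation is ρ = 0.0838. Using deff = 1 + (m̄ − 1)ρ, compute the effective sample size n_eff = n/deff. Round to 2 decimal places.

496.70

deff = 1 + (40 − 1)·0.0838 = 1 + 3.2682 = 4.2682.
n_eff = 2120 / 4.2682 = 496.70.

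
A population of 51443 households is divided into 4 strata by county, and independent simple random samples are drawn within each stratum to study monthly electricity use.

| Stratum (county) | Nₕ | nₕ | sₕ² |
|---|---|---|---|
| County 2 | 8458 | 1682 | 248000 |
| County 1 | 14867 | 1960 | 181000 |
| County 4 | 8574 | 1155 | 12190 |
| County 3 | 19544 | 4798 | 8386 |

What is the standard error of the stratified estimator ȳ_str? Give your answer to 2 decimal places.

3.21

Var(ȳ_str) = Σₕ Wₕ²(1 − fₕ)sₕ²/nₕ with Wₕ = Nₕ/N, N = 51443.
County 2: Wₕ = 0.16441498; term = 0.16441498²·(1 − 0.19886498)·248000/1682 = 3.1931123.
County 1: Wₕ = 0.28899948; term = 0.28899948²·(1 − 0.13183561)·181000/1960 = 6.6960483.
County 4: Wₕ = 0.16666991; term = 0.16666991²·(1 − 0.13470959)·12190/1155 = 0.25368687.
County 3: Wₕ = 0.37991563; term = 0.37991563²·(1 − 0.24549734)·8386/4798 = 0.19033985.
Sum = 10.333187.
SE = √(10.333187) = 3.21.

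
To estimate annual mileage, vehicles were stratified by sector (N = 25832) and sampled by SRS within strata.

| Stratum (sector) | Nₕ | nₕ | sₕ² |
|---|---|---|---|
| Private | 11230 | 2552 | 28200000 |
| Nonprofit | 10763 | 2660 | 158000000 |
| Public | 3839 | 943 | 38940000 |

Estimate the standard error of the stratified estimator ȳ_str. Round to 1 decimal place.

100.3

Var(ȳ_str) = Σₕ Wₕ²(1 − fₕ)sₕ²/nₕ with Wₕ = Nₕ/N, N = 25832.
Private: Wₕ = 0.43473212; term = 0.43473212²·(1 − 0.22724844)·28200000/2552 = 1613.8077.
Nonprofit: Wₕ = 0.41665376; term = 0.41665376²·(1 − 0.24714299)·158000000/2660 = 7763.1605.
Public: Wₕ = 0.14861412; term = 0.14861412²·(1 − 0.24563688)·38940000/943 = 687.99433.
Sum = 10064.963.
SE = √(10064.963) = 100.3.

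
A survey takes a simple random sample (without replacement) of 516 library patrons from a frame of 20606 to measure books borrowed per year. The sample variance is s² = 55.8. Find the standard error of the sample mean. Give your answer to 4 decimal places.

Under SRS without replacement, Var(ȳ) = (1 − f)·s²/n with f = n/N = 516/20606 = 0.02504125.
Var(ȳ) = (1 − 0.02504125)·55.8/516 = 0.97495875·0.10813953 = 0.10543159.
SE(ȳ) = √(0.10543159) = 0.3247.

0.3247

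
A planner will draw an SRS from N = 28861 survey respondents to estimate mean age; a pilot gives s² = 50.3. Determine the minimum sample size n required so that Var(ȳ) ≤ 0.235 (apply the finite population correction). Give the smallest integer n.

213

Without fpc, n₀ = s²/D = 50.3/0.235 = 214.0426.
With fpc, (1 − n/N)·s²/n ≤ D requires n ≥ n₀/(1 + n₀/N) = 214.0426/(1 + 214.0426/28861) = 212.4669.
Rounding up, n = 213.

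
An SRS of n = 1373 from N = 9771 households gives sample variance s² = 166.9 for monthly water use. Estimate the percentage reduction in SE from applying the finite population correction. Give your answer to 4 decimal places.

7.2917

f = n/N = 1373/9771 = 0.14051786.
SE_no-fpc = √(s²/n) = 0.34865259; SE_fpc = √((1−f)s²/n) = 0.32322975.
Ratio = √(1−f) = 0.92708260. Reduction = 100·(1 − 0.92708260) = 7.2917%.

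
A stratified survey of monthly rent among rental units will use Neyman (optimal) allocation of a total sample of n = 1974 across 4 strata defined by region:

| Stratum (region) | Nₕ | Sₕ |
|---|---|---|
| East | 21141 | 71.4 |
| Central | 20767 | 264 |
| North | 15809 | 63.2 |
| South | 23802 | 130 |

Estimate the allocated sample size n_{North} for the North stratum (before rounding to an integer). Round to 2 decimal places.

177.92

Neyman allocation: nₕ = n·NₕSₕ / Σⱼ NⱼSⱼ.
Σ NⱼSⱼ = 21141·71.4 + 20767·264 + 15809·63.2 + 23802·130 = 1.1085344 × 10^7.
n_{North} = 1974·15809·63.2 / (1.1085344 × 10^7) = 177.92.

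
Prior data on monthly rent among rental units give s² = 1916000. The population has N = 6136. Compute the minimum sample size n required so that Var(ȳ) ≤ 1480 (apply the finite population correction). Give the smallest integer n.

Without fpc, n₀ = s²/D = 1916000/1480 = 1294.5946.
With fpc, (1 − n/N)·s²/n ≤ D requires n ≥ n₀/(1 + n₀/N) = 1294.5946/(1 + 1294.5946/6136) = 1069.0440.
Rounding up, n = 1070.

1070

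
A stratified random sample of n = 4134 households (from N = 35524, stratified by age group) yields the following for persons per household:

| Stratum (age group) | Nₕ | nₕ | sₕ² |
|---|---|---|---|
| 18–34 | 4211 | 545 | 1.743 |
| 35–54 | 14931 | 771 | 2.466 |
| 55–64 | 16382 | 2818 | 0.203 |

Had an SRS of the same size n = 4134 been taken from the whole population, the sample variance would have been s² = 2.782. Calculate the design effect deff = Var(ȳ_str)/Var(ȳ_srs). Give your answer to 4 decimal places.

Var(ȳ_str) = Σ Wₕ²(1−fₕ)sₕ²/nₕ with Wₕ = Nₕ/35524:
  18–34: (4211/35524)²·(1−545/4211)·1.743/545 = 3.9123245 × 10^-5
  35–54: (14931/35524)²·(1−771/14931)·2.466/771 = 5.3585479 × 10^-4
  55–64: (16382/35524)²·(1−2818/16382)·0.203/2818 = 1.2684286 × 10^-5
  → Var(ȳ_str) = 5.8766232 × 10^-4.
Var(ȳ_srs) = (1 − 4134/35524)·2.782/4134 = 5.9464272 × 10^-4.
deff = (5.8766232 × 10^-4) / (5.9464272 × 10^-4) = 0.9883.

0.9883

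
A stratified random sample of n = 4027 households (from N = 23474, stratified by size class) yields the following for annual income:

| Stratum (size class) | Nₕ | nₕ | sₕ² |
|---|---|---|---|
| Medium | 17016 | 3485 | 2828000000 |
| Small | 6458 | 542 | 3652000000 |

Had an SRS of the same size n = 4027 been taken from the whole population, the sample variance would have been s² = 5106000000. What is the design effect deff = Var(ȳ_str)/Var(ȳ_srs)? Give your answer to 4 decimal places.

Var(ȳ_str) = Σ Wₕ²(1−fₕ)sₕ²/nₕ with Wₕ = Nₕ/23474:
  Medium: (17016/23474)²·(1−3485/17016)·2828000000/3485 = 339070.33
  Small: (6458/23474)²·(1−542/6458)·3652000000/542 = 467179.19
  → Var(ȳ_str) = 806249.52.
Var(ȳ_srs) = (1 − 4027/23474)·5106000000/4027 = 1.0504241 × 10^6.
deff = 806249.52 / (1.0504241 × 10^6) = 0.7675.

0.7675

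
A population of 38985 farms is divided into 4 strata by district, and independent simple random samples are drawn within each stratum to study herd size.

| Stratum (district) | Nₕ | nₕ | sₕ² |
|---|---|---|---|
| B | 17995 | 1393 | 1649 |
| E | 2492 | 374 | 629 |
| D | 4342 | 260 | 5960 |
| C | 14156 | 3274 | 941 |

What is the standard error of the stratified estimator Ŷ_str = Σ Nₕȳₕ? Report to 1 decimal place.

Var(Ŷ_str) = Σₕ Nₕ²(1 − fₕ)sₕ²/nₕ.
B: 17995²·(1 − 1393/17995)·1649/1393 = 3.5365663 × 10^8.
E: 2492²·(1 − 374/2492)·629/374 = 8.8767305 × 10^6.
D: 4342²·(1 − 260/4342)·5960/260 = 4.0628962 × 10^8.
C: 14156²·(1 − 3274/14156)·941/3274 = 4.4275169 × 10^7.
Sum = 8.1309815 × 10^8.
SE = √(8.1309815 × 10^8) = 28514.9.

28514.9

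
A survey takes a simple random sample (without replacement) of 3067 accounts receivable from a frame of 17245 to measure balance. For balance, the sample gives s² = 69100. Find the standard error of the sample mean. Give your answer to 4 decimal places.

Under SRS without replacement, Var(ȳ) = (1 − f)·s²/n with f = n/N = 3067/17245 = 0.17784865.
Var(ȳ) = (1 − 0.17784865)·69100/3067 = 0.82215135·22.53016 = 18.523201.
SE(ȳ) = √(18.523201) = 4.3039.

4.3039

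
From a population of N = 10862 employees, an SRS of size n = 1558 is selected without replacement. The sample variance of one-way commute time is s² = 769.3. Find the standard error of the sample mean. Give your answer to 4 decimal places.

Under SRS without replacement, Var(ȳ) = (1 − f)·s²/n with f = n/N = 1558/10862 = 0.14343583.
Var(ȳ) = (1 − 0.14343583)·769.3/1558 = 0.85656417·0.49377407 = 0.42294918.
SE(ȳ) = √(0.42294918) = 0.6503.

0.6503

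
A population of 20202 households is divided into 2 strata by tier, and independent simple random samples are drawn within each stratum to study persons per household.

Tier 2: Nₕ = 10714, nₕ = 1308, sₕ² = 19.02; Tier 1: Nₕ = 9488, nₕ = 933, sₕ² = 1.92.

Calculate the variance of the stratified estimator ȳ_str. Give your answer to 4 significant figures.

Var(ȳ_str) = Σₕ Wₕ²(1 − fₕ)sₕ²/nₕ with Wₕ = Nₕ/N, N = 20202.
Tier 2: Wₕ = 0.53034353; term = 0.53034353²·(1 − 0.12208326)·19.02/1308 = 0.00359063.
Tier 1: Wₕ = 0.46965647; term = 0.46965647²·(1 − 0.09833474)·1.92/933 = 4.0928473 × 10^-4.
Sum = 0.0039999147.

0.004000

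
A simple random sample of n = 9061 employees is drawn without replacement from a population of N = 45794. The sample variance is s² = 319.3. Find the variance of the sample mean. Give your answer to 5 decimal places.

0.02827

Under SRS without replacement, Var(ȳ) = (1 − f)·s²/n with f = n/N = 9061/45794 = 0.19786435.
Var(ȳ) = (1 − 0.19786435)·319.3/9061 = 0.80213565·0.035238936 = 0.028266407.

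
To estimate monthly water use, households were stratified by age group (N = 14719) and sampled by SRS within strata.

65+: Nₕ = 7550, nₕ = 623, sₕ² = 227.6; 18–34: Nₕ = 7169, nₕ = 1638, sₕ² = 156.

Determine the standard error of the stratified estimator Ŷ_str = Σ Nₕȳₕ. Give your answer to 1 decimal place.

Var(Ŷ_str) = Σₕ Nₕ²(1 − fₕ)sₕ²/nₕ.
65+: 7550²·(1 − 623/7550)·227.6/623 = 1.9106289 × 10^7.
18–34: 7169²·(1 − 1638/7169)·156/1638 = 3.7763561 × 10^6.
Sum = 2.2882645 × 10^7.
SE = √(2.2882645 × 10^7) = 4783.6.

4783.6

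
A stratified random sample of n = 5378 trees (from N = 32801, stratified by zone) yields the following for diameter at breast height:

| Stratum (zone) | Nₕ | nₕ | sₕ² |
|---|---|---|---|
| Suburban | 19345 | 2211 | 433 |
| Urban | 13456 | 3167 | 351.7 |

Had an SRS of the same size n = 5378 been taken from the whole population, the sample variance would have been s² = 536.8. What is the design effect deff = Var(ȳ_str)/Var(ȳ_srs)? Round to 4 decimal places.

0.8942

Var(ȳ_str) = Σ Wₕ²(1−fₕ)sₕ²/nₕ with Wₕ = Nₕ/32801:
  Suburban: (19345/32801)²·(1−2211/19345)·433/2211 = 0.060332661
  Urban: (13456/32801)²·(1−3167/13456)·351.7/3167 = 0.014290232
  → Var(ȳ_str) = 0.074622893.
Var(ȳ_srs) = (1 − 5378/32801)·536.8/5378 = 0.083448703.
deff = 0.074622893 / 0.083448703 = 0.8942.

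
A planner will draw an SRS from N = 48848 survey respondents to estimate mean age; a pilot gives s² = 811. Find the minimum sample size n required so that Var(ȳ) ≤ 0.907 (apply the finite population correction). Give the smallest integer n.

Without fpc, n₀ = s²/D = 811/0.907 = 894.1566.
With fpc, (1 − n/N)·s²/n ≤ D requires n ≥ n₀/(1 + n₀/N) = 894.1566/(1 + 894.1566/48848) = 878.0834.
Rounding up, n = 879.

879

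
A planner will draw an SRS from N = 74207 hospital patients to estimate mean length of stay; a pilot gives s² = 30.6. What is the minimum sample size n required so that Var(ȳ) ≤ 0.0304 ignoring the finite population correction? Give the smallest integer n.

1007

Without fpc, n₀ = s²/D = 30.6/0.0304 = 1006.5789.
Rounding up, n = 1007.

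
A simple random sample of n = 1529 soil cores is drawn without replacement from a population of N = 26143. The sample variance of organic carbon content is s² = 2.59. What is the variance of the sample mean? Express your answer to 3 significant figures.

0.00159

Under SRS without replacement, Var(ȳ) = (1 − f)·s²/n with f = n/N = 1529/26143 = 0.05848602.
Var(ȳ) = (1 − 0.05848602)·2.59/1529 = 0.94151398·0.0016939176 = 0.0015948471.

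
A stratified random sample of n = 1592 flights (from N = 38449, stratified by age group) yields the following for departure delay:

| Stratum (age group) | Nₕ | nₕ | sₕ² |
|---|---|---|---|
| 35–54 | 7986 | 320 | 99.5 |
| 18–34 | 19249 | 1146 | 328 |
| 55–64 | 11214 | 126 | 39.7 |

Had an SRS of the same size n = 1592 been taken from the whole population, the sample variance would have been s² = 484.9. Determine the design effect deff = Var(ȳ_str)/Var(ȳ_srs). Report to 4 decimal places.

0.3659

Var(ȳ_str) = Σ Wₕ²(1−fₕ)sₕ²/nₕ with Wₕ = Nₕ/38449:
  35–54: (7986/38449)²·(1−320/7986)·99.5/320 = 0.012876598
  18–34: (19249/38449)²·(1−1146/19249)·328/1146 = 0.067464896
  55–64: (11214/38449)²·(1−126/11214)·39.7/126 = 0.026501084
  → Var(ȳ_str) = 0.10684258.
Var(ȳ_srs) = (1 − 1592/38449)·484.9/1592 = 0.29197392.
deff = 0.10684258 / 0.29197392 = 0.3659.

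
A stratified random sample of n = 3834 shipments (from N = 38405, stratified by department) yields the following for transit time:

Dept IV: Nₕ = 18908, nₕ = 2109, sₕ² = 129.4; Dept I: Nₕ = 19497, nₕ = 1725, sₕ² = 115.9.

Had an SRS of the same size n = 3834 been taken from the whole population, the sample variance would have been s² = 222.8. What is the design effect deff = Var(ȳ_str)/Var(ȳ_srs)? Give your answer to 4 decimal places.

Var(ȳ_str) = Σ Wₕ²(1−fₕ)sₕ²/nₕ with Wₕ = Nₕ/38405:
  Dept IV: (18908/38405)²·(1−2109/18908)·129.4/2109 = 0.013213297
  Dept I: (19497/38405)²·(1−1725/19497)·115.9/1725 = 0.015784212
  → Var(ȳ_str) = 0.028997509.
Var(ȳ_srs) = (1 − 3834/38405)·222.8/3834 = 0.052310305.
deff = 0.028997509 / 0.052310305 = 0.5543.

0.5543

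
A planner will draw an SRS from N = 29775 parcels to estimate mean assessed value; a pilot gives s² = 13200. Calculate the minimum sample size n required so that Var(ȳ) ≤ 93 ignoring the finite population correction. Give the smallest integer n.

Without fpc, n₀ = s²/D = 13200/93 = 141.9355.
Rounding up, n = 142.

142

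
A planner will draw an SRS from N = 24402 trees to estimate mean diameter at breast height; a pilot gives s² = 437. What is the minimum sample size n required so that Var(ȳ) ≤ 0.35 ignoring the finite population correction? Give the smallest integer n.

1249

Without fpc, n₀ = s²/D = 437/0.35 = 1248.5714.
Rounding up, n = 1249.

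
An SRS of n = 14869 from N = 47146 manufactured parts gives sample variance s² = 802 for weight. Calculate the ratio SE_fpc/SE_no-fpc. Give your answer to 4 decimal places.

f = n/N = 14869/47146 = 0.31538200.
SE_no-fpc = √(s²/n) = 0.23224496; SE_fpc = √((1−f)s²/n) = 0.1921633.
Ratio = √(1−f) = 0.82741646.

0.8274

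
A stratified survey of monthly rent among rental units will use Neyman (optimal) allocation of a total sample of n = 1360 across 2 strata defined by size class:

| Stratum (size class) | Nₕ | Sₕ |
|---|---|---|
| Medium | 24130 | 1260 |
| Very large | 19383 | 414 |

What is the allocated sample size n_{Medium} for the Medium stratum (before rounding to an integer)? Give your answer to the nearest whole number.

1076

Neyman allocation: nₕ = n·NₕSₕ / Σⱼ NⱼSⱼ.
Σ NⱼSⱼ = 24130·1260 + 19383·414 = 3.8428362 × 10^7.
n_{Medium} = 1360·24130·1260 / (3.8428362 × 10^7) = 1076.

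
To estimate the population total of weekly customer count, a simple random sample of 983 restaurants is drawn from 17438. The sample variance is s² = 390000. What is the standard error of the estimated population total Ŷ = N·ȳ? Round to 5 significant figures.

Var(Ŷ) = N²·Var(ȳ) = N²·(1 − n/N)·s²/n.
f = 983/17438 = 0.05637114; Var(ȳ) = 0.94362886·390000/983 = 374.37971.
Var(Ŷ) = 17438² · 374.37971 = 1.1384282 × 10^11.
SE(Ŷ) = √(1.1384282 × 10^11) = 337410.

337410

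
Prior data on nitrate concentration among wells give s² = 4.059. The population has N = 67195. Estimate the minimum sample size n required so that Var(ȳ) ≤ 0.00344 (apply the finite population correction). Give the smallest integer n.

1160

Without fpc, n₀ = s²/D = 4.059/0.00344 = 1179.9419.
With fpc, (1 − n/N)·s²/n ≤ D requires n ≥ n₀/(1 + n₀/N) = 1179.9419/(1 + 1179.9419/67195) = 1159.5797.
Rounding up, n = 1160.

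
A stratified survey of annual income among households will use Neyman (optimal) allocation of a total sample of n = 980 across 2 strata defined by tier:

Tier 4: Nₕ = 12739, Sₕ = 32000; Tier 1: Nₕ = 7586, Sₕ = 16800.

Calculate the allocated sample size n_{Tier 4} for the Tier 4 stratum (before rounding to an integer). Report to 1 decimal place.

Neyman allocation: nₕ = n·NₕSₕ / Σⱼ NⱼSⱼ.
Σ NⱼSⱼ = 12739·32000 + 7586·16800 = 5.350928 × 10^8.
n_{Tier 4} = 980·12739·32000 / (5.350928 × 10^8) = 746.6.

746.6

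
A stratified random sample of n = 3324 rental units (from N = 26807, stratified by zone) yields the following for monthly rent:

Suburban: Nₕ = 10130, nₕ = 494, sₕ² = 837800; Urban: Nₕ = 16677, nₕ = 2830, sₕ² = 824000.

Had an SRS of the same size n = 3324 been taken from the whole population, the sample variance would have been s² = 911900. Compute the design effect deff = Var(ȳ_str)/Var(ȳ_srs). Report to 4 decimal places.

1.3479

Var(ȳ_str) = Σ Wₕ²(1−fₕ)sₕ²/nₕ with Wₕ = Nₕ/26807:
  Suburban: (10130/26807)²·(1−494/10130)·837800/494 = 230.36856
  Urban: (16677/26807)²·(1−2830/16677)·824000/2830 = 93.56598
  → Var(ȳ_str) = 323.93454.
Var(ȳ_srs) = (1 − 3324/26807)·911900/3324 = 240.32091.
deff = 323.93454 / 240.32091 = 1.3479.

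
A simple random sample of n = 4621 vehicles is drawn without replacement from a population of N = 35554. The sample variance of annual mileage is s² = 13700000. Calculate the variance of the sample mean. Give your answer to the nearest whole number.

Under SRS without replacement, Var(ȳ) = (1 − f)·s²/n with f = n/N = 4621/35554 = 0.12997131.
Var(ȳ) = (1 − 0.12997131)·13700000/4621 = 0.87002869·2964.7262 = 2579.3969.

2579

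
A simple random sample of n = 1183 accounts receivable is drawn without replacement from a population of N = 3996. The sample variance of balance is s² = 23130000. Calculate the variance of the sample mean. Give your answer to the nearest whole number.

Under SRS without replacement, Var(ȳ) = (1 − f)·s²/n with f = n/N = 1183/3996 = 0.29604605.
Var(ȳ) = (1 − 0.29604605)·23130000/1183 = 0.70395395·19551.986 = 13763.698.

13764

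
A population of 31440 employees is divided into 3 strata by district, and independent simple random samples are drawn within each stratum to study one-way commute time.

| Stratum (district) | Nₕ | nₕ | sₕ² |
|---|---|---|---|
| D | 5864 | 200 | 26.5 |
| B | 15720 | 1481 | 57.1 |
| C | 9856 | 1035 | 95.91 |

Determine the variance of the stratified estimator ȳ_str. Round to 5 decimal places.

Var(ȳ_str) = Σₕ Wₕ²(1 − fₕ)sₕ²/nₕ with Wₕ = Nₕ/N, N = 31440.
D: Wₕ = 0.18651399; term = 0.18651399²·(1 − 0.03410641)·26.5/200 = 0.0044521318.
B: Wₕ = 0.50000000; term = 0.50000000²·(1 − 0.09421120)·57.1/1481 = 0.0087306787.
C: Wₕ = 0.31348601; term = 0.31348601²·(1 − 0.10501218)·95.91/1035 = 0.0081503636.
Sum = 0.021333174.

0.02133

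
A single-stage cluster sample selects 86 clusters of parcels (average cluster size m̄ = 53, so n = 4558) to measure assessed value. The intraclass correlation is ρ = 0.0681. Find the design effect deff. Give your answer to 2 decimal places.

deff = 1 + (53 − 1)·0.0681 = 1 + 3.5412 = 4.5412.

4.54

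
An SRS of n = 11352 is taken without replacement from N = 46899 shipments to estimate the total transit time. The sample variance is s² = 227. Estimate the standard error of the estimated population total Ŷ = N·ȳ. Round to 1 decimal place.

Var(Ŷ) = N²·Var(ȳ) = N²·(1 − n/N)·s²/n.
f = 11352/46899 = 0.24205207; Var(ȳ) = 0.75794793·227/11352 = 0.015156288.
Var(Ŷ) = 46899² · 0.015156288 = 3.3336501 × 10^7.
SE(Ŷ) = √(3.3336501 × 10^7) = 5773.8.

5773.8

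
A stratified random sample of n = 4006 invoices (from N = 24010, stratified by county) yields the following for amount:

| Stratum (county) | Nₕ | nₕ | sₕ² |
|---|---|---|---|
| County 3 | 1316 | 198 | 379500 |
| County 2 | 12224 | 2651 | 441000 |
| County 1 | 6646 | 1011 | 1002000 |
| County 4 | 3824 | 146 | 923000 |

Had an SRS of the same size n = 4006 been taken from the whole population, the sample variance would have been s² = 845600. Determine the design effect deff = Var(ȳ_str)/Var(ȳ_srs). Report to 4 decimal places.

Var(ȳ_str) = Σ Wₕ²(1−fₕ)sₕ²/nₕ with Wₕ = Nₕ/24010:
  County 3: (1316/24010)²·(1−198/1316)·379500/198 = 4.8917017
  County 2: (12224/24010)²·(1−2651/12224)·441000/2651 = 33.768047
  County 1: (6646/24010)²·(1−1011/6646)·1002000/1011 = 64.385267
  County 4: (3824/24010)²·(1−146/3824)·923000/146 = 154.23898
  → Var(ȳ_str) = 257.284.
Var(ȳ_srs) = (1 − 4006/24010)·845600/4006 = 175.86472.
deff = 257.284 / 175.86472 = 1.4630.

1.4630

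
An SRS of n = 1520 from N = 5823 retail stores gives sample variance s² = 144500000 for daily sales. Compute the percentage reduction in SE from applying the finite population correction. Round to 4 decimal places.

14.0369

f = n/N = 1520/5823 = 0.26103383.
SE_no-fpc = √(s²/n) = 308.32741; SE_fpc = √((1−f)s²/n) = 265.04792.
Ratio = √(1−f) = 0.85963141. Reduction = 100·(1 − 0.85963141) = 14.0369%.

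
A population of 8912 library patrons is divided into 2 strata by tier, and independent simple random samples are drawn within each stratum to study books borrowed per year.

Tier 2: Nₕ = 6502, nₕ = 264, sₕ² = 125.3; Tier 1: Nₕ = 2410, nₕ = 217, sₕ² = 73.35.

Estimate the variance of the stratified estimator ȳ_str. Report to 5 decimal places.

Var(ȳ_str) = Σₕ Wₕ²(1 − fₕ)sₕ²/nₕ with Wₕ = Nₕ/N, N = 8912.
Tier 2: Wₕ = 0.72957810; term = 0.72957810²·(1 − 0.04060289)·125.3/264 = 0.24237573.
Tier 1: Wₕ = 0.27042190; term = 0.27042190²·(1 − 0.09004149)·73.35/217 = 0.022492913.
Sum = 0.26486864.

0.26487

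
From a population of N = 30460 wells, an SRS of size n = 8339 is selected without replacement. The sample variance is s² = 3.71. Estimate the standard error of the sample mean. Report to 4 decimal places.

0.0180

Under SRS without replacement, Var(ȳ) = (1 − f)·s²/n with f = n/N = 8339/30460 = 0.27376888.
Var(ȳ) = (1 − 0.27376888)·3.71/8339 = 0.72623112·4.4489747 × 10^-4 = 3.2309839 × 10^-4.
SE(ȳ) = √(3.2309839 × 10^-4) = 0.0180.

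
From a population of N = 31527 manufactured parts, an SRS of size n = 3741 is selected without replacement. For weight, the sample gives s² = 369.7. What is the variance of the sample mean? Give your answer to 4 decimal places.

0.0871

Under SRS without replacement, Var(ȳ) = (1 − f)·s²/n with f = n/N = 3741/31527 = 0.11866020.
Var(ȳ) = (1 − 0.11866020)·369.7/3741 = 0.88133980·0.098823844 = 0.087097387.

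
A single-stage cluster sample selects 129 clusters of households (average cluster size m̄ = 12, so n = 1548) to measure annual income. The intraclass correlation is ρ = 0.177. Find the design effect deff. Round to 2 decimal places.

2.95

deff = 1 + (12 − 1)·0.177 = 1 + 1.947 = 2.947.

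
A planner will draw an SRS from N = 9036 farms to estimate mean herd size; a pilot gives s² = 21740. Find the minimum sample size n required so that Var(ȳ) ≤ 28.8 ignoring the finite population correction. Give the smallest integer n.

Without fpc, n₀ = s²/D = 21740/28.8 = 754.8611.
Rounding up, n = 755.

755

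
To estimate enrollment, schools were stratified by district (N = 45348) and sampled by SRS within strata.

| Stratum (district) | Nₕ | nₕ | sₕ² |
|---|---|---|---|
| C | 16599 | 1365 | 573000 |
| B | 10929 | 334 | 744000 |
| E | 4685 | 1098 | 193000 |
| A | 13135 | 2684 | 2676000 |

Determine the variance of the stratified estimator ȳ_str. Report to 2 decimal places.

245.04

Var(ȳ_str) = Σₕ Wₕ²(1 − fₕ)sₕ²/nₕ with Wₕ = Nₕ/N, N = 45348.
C: Wₕ = 0.36603599; term = 0.36603599²·(1 − 0.08223387)·573000/1365 = 51.618047.
B: Wₕ = 0.24100291; term = 0.24100291²·(1 − 0.03056089)·744000/334 = 125.42716.
E: Wₕ = 0.10331216; term = 0.10331216²·(1 − 0.23436499)·193000/1098 = 1.4364141.
A: Wₕ = 0.28964894; term = 0.28964894²·(1 − 0.20433955)·2676000/2684 = 66.554166.
Sum = 245.03579.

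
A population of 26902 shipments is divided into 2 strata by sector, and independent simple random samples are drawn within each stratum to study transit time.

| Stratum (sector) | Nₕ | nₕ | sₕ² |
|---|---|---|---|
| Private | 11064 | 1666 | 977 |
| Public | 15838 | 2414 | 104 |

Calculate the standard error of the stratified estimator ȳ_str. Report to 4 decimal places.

0.3113

Var(ȳ_str) = Σₕ Wₕ²(1 − fₕ)sₕ²/nₕ with Wₕ = Nₕ/N, N = 26902.
Private: Wₕ = 0.41127054; term = 0.41127054²·(1 − 0.15057845)·977/1666 = 0.084255457.
Public: Wₕ = 0.58872946; term = 0.58872946²·(1 − 0.15241823)·104/2414 = 0.012656372.
Sum = 0.096911829.
SE = √(0.096911829) = 0.3113.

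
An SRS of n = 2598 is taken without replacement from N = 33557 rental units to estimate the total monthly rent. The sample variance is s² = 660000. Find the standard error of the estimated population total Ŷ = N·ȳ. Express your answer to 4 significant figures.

513700

Var(Ŷ) = N²·Var(ȳ) = N²·(1 − n/N)·s²/n.
f = 2598/33557 = 0.07742051; Var(ȳ) = 0.92257949·660000/2598 = 234.37354.
Var(Ŷ) = 33557² · 234.37354 = 2.6392154 × 10^11.
SE(Ŷ) = √(2.6392154 × 10^11) = 513700.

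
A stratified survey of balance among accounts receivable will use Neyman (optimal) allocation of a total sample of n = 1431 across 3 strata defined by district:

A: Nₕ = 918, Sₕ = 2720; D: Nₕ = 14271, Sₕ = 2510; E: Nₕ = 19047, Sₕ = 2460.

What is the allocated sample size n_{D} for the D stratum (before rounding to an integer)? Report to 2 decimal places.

Neyman allocation: nₕ = n·NₕSₕ / Σⱼ NⱼSⱼ.
Σ NⱼSⱼ = 918·2720 + 14271·2510 + 19047·2460 = 8.517279 × 10^7.
n_{D} = 1431·14271·2510 / (8.517279 × 10^7) = 601.82.

601.82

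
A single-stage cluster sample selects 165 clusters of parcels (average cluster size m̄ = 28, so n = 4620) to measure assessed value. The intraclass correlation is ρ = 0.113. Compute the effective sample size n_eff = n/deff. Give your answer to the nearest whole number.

1140

deff = 1 + (28 − 1)·0.113 = 1 + 3.051 = 4.051.
n_eff = 4620 / 4.051 = 1140.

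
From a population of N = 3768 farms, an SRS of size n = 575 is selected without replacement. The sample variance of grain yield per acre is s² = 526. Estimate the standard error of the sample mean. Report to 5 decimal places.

Under SRS without replacement, Var(ȳ) = (1 − f)·s²/n with f = n/N = 575/3768 = 0.15260085.
Var(ȳ) = (1 − 0.15260085)·526/575 = 0.84739915·0.91478261 = 0.77518601.
SE(ȳ) = √(0.77518601) = 0.88045.

0.88045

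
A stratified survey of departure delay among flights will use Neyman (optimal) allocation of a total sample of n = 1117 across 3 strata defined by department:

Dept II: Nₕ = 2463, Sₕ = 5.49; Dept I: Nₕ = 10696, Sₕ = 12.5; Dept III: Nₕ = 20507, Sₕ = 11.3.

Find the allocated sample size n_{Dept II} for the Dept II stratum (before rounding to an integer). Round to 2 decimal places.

Neyman allocation: nₕ = n·NₕSₕ / Σⱼ NⱼSⱼ.
Σ NⱼSⱼ = 2463·5.49 + 10696·12.5 + 20507·11.3 = 378950.97.
n_{Dept II} = 1117·2463·5.49 / 378950.97 = 39.86.

39.86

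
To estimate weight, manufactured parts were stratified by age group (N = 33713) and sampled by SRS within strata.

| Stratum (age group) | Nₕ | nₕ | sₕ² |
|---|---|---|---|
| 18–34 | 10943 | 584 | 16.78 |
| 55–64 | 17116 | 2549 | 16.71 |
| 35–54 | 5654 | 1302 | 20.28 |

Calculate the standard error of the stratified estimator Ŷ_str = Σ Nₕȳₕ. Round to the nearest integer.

Var(Ŷ_str) = Σₕ Nₕ²(1 − fₕ)sₕ²/nₕ.
18–34: 10943²·(1 − 584/10943)·16.78/584 = 3.2571169 × 10^6.
55–64: 17116²·(1 − 2549/17116)·16.71/2549 = 1.6344777 × 10^6.
35–54: 5654²·(1 − 1302/5654)·20.28/1302 = 383267.2.
Sum = 5.2748618 × 10^6.
SE = √(5.2748618 × 10^6) = 2297.

2297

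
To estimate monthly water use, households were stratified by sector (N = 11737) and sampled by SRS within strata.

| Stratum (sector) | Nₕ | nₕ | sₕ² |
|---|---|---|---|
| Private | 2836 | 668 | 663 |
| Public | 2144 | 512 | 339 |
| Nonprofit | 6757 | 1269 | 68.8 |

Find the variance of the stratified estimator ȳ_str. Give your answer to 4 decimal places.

Var(ȳ_str) = Σₕ Wₕ²(1 − fₕ)sₕ²/nₕ with Wₕ = Nₕ/N, N = 11737.
Private: Wₕ = 0.24162904; term = 0.24162904²·(1 − 0.23554302)·663/668 = 0.044298433.
Public: Wₕ = 0.18267019; term = 0.18267019²·(1 − 0.23880597)·339/512 = 0.016817462.
Nonprofit: Wₕ = 0.57570078; term = 0.57570078²·(1 − 0.18780524)·68.8/1269 = 0.014594211.
Sum = 0.075710106.

0.0757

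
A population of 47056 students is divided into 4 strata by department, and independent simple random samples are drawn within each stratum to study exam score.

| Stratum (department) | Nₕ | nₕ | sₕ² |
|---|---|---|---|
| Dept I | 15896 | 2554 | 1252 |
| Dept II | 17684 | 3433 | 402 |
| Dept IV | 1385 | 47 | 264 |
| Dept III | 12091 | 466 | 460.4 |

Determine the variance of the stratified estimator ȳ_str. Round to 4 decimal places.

0.1277

Var(ȳ_str) = Σₕ Wₕ²(1 − fₕ)sₕ²/nₕ with Wₕ = Nₕ/N, N = 47056.
Dept I: Wₕ = 0.33781027; term = 0.33781027²·(1 − 0.16066935)·1252/2554 = 0.046952877.
Dept II: Wₕ = 0.37580755; term = 0.37580755²·(1 − 0.19413029)·402/3433 = 0.013327481.
Dept IV: Wₕ = 0.02943302; term = 0.02943302²·(1 − 0.03393502)·264/47 = 0.0047009101.
Dept III: Wₕ = 0.25694917; term = 0.25694917²·(1 − 0.03854106)·460.4/466 = 0.062715453.
Sum = 0.12769672.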